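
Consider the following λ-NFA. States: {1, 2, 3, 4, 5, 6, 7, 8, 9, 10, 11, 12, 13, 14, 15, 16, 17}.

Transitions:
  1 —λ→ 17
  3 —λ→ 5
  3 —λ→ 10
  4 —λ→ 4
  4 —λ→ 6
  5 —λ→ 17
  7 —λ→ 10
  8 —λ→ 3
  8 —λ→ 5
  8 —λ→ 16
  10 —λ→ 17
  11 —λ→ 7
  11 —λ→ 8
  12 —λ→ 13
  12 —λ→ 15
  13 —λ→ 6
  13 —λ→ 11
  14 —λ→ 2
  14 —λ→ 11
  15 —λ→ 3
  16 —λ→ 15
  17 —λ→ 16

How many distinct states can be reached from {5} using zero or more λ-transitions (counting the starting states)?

Start with {5}.
From 5 via λ: add 17.
From 17 via λ: add 16.
From 16 via λ: add 15.
From 15 via λ: add 3.
From 3 via λ: add 10.
λ-closure = {3, 5, 10, 15, 16, 17}, which has 6 states.

6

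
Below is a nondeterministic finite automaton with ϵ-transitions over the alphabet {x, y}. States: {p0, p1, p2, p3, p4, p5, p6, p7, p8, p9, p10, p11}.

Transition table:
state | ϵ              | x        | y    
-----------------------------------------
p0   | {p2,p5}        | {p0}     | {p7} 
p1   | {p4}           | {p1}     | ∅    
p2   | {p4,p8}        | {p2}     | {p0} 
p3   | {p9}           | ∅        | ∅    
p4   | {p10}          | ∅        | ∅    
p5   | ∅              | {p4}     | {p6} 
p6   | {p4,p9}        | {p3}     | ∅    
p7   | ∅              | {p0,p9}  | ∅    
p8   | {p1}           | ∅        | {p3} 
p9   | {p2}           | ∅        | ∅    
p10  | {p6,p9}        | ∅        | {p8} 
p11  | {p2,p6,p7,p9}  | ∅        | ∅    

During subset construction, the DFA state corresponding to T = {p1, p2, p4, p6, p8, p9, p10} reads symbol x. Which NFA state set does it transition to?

p1 on x → {p1}.
p2 on x → {p2}.
p6 on x → {p3}.
No x-transition from p4, p8, p9, p10.
Union after reading x: {p1, p2, p3}.
Now take the ϵ-closure:
From p1 via ϵ: add p4.
From p2 via ϵ: add p8.
From p3 via ϵ: add p9.
From p4 via ϵ: add p10.
From p10 via ϵ: add p6.
No new states can be added; the closed set is {p1, p2, p3, p4, p6, p8, p9, p10}.

{p1, p2, p3, p4, p6, p8, p9, p10}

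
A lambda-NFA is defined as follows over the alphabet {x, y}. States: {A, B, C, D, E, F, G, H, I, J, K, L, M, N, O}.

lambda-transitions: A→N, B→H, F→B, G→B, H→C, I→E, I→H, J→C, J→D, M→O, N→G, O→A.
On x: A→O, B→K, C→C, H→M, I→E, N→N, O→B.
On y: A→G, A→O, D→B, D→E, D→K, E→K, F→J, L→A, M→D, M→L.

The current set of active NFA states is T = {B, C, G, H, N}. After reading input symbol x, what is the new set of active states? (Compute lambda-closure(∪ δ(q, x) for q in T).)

B on x → {K}.
C on x → {C}.
H on x → {M}.
N on x → {N}.
No x-transition from G.
Union after reading x: {C, K, M, N}.
Now take the lambda-closure:
From M via lambda: add O.
From N via lambda: add G.
From G via lambda: add B.
From O via lambda: add A.
From B via lambda: add H.
No new states can be added; the closed set is {A, B, C, G, H, K, M, N, O}.

{A, B, C, G, H, K, M, N, O}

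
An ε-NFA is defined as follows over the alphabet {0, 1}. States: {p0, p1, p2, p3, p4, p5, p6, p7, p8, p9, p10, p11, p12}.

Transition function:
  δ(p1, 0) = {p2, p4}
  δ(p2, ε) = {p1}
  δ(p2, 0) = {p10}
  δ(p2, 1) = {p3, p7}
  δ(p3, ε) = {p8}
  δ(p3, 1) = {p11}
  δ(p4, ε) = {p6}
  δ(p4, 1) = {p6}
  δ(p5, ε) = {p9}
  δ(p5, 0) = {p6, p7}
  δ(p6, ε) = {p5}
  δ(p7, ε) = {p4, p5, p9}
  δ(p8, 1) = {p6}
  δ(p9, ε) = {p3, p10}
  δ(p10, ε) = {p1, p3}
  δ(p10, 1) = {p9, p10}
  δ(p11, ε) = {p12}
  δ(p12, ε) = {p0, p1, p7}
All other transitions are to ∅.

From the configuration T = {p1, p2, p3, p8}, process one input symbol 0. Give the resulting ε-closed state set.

{p1, p2, p3, p4, p5, p6, p8, p9, p10}

p1 on 0 → {p2, p4}.
p2 on 0 → {p10}.
No 0-transition from p3, p8.
Union after reading 0: {p2, p4, p10}.
Now take the ε-closure:
From p2 via ε: add p1.
From p4 via ε: add p6.
From p10 via ε: add p3.
From p3 via ε: add p8.
From p6 via ε: add p5.
From p5 via ε: add p9.
No new states can be added; the closed set is {p1, p2, p3, p4, p5, p6, p8, p9, p10}.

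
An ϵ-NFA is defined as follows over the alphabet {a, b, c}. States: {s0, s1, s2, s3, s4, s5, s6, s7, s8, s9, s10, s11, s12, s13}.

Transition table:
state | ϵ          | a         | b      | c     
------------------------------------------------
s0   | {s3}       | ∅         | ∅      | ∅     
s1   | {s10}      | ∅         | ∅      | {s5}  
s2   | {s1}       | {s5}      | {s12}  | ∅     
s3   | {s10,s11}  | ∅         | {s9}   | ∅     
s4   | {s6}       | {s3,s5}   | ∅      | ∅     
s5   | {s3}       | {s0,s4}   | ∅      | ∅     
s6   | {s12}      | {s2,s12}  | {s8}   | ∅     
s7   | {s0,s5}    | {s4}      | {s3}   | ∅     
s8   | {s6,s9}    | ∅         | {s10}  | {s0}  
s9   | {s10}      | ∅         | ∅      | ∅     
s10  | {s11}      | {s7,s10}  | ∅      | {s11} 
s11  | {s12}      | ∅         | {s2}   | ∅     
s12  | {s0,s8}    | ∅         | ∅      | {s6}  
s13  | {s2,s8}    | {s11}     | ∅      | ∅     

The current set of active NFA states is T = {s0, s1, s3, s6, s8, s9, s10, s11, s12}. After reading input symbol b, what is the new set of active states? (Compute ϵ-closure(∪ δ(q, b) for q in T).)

s3 on b → {s9}.
s6 on b → {s8}.
s8 on b → {s10}.
s11 on b → {s2}.
No b-transition from s0, s1, s9, s10, s12.
Union after reading b: {s2, s8, s9, s10}.
Now take the ϵ-closure:
From s2 via ϵ: add s1.
From s8 via ϵ: add s6.
From s10 via ϵ: add s11.
From s6 via ϵ: add s12.
From s12 via ϵ: add s0.
From s0 via ϵ: add s3.
No new states can be added; the closed set is {s0, s1, s2, s3, s6, s8, s9, s10, s11, s12}.

{s0, s1, s2, s3, s6, s8, s9, s10, s11, s12}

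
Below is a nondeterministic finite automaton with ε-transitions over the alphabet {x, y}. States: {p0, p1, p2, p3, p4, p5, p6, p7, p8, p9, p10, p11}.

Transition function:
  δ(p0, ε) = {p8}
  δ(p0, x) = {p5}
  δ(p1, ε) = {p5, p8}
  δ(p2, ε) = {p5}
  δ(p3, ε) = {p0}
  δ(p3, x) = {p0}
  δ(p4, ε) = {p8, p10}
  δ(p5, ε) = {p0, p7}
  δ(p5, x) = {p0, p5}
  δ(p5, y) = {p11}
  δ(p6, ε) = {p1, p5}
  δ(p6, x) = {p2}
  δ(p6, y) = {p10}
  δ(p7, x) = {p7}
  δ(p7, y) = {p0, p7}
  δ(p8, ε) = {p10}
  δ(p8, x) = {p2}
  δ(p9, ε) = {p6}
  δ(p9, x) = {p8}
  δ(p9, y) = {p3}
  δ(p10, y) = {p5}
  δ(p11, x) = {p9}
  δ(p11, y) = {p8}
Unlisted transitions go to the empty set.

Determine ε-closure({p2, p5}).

{p0, p2, p5, p7, p8, p10}

Start with {p2, p5}.
From p5 via ε: add p0, p7.
From p0 via ε: add p8.
From p8 via ε: add p10.
No new states can be added; the closed set is {p0, p2, p5, p7, p8, p10}.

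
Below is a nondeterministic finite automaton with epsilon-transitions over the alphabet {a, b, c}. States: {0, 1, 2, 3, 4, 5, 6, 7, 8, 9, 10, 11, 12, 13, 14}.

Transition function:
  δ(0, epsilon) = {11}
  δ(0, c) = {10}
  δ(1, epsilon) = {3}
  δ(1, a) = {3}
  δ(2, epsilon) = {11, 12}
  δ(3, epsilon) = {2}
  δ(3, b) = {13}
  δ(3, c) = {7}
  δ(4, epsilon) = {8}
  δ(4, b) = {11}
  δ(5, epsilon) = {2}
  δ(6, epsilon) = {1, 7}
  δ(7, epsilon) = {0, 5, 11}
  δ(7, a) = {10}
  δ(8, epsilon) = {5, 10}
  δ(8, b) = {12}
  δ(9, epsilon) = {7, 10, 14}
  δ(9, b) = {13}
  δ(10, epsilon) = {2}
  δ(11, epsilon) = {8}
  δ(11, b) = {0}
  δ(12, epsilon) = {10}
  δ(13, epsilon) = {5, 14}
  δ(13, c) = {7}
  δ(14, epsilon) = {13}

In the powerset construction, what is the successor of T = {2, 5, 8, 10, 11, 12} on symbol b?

8 on b → {12}.
11 on b → {0}.
No b-transition from 2, 5, 10, 12.
Union after reading b: {0, 12}.
Now take the epsilon-closure:
From 0 via epsilon: add 11.
From 12 via epsilon: add 10.
From 10 via epsilon: add 2.
From 11 via epsilon: add 8.
From 8 via epsilon: add 5.
No new states can be added; the closed set is {0, 2, 5, 8, 10, 11, 12}.

{0, 2, 5, 8, 10, 11, 12}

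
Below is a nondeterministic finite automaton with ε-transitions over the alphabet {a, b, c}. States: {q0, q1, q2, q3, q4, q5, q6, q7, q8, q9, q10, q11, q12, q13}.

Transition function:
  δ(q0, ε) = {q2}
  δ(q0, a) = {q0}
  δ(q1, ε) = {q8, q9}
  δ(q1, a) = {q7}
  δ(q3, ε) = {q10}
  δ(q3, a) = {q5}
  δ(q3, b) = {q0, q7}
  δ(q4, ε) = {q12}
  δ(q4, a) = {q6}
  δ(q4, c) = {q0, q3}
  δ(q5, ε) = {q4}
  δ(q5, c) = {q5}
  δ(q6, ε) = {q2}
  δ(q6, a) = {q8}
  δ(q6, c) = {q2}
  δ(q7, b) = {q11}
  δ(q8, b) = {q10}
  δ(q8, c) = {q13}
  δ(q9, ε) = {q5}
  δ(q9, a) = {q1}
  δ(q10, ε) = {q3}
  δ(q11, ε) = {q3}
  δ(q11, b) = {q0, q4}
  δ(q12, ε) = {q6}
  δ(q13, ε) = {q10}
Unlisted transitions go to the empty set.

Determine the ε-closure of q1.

{q1, q2, q4, q5, q6, q8, q9, q12}

Start with {q1}.
From q1 via ε: add q8, q9.
From q9 via ε: add q5.
From q5 via ε: add q4.
From q4 via ε: add q12.
From q12 via ε: add q6.
From q6 via ε: add q2.
No new states can be added; the closed set is {q1, q2, q4, q5, q6, q8, q9, q12}.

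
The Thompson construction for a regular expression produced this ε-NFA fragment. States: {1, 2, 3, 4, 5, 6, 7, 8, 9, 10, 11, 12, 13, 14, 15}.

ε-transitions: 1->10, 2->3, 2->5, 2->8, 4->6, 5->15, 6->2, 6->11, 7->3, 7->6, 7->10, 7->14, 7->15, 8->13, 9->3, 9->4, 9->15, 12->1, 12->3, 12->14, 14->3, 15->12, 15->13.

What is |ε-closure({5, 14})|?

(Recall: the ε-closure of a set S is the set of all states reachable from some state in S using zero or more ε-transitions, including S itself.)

Start with {5, 14}.
From 5 via ε: add 15.
From 14 via ε: add 3.
From 15 via ε: add 12, 13.
From 12 via ε: add 1.
From 1 via ε: add 10.
ε-closure = {1, 3, 5, 10, 12, 13, 14, 15}, which has 8 states.

8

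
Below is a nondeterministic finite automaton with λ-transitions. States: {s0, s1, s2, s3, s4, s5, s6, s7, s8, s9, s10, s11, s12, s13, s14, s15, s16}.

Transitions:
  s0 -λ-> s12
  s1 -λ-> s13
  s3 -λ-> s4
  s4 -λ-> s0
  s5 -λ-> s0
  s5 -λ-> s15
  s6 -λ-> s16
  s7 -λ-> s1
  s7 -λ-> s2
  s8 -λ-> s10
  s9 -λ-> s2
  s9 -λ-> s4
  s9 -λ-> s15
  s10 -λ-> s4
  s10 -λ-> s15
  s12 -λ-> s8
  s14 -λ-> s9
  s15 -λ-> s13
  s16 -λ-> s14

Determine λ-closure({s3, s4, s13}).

{s0, s3, s4, s8, s10, s12, s13, s15}

Start with {s3, s4, s13}.
From s4 via λ: add s0.
From s0 via λ: add s12.
From s12 via λ: add s8.
From s8 via λ: add s10.
From s10 via λ: add s15.
No new states can be added; the closed set is {s0, s3, s4, s8, s10, s12, s13, s15}.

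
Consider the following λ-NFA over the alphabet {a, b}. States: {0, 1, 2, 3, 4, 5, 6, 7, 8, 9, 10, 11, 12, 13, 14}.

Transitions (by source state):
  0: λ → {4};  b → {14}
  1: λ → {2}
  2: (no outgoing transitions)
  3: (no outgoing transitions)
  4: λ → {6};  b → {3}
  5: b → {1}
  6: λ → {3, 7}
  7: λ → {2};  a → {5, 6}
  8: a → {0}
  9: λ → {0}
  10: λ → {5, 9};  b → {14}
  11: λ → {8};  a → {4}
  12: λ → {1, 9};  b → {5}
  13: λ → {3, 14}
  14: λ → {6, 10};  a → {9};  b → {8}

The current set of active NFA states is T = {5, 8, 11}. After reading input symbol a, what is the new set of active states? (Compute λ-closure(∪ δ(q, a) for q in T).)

8 on a → {0}.
11 on a → {4}.
No a-transition from 5.
Union after reading a: {0, 4}.
Now take the λ-closure:
From 4 via λ: add 6.
From 6 via λ: add 3, 7.
From 7 via λ: add 2.
No new states can be added; the closed set is {0, 2, 3, 4, 6, 7}.

{0, 2, 3, 4, 6, 7}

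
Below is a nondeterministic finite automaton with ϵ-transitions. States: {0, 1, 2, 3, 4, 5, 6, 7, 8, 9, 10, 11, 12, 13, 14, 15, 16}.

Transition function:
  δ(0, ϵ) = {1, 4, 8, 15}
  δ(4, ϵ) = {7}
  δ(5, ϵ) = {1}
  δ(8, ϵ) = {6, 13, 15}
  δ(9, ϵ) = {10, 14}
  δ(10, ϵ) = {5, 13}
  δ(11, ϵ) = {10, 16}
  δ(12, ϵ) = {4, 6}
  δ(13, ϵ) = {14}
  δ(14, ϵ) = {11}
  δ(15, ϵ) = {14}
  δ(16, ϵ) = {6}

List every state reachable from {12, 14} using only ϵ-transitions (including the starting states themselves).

Start with {12, 14}.
From 12 via ϵ: add 4, 6.
From 14 via ϵ: add 11.
From 4 via ϵ: add 7.
From 11 via ϵ: add 10, 16.
From 10 via ϵ: add 5, 13.
From 5 via ϵ: add 1.
No new states can be added; the closed set is {1, 4, 5, 6, 7, 10, 11, 12, 13, 14, 16}.

{1, 4, 5, 6, 7, 10, 11, 12, 13, 14, 16}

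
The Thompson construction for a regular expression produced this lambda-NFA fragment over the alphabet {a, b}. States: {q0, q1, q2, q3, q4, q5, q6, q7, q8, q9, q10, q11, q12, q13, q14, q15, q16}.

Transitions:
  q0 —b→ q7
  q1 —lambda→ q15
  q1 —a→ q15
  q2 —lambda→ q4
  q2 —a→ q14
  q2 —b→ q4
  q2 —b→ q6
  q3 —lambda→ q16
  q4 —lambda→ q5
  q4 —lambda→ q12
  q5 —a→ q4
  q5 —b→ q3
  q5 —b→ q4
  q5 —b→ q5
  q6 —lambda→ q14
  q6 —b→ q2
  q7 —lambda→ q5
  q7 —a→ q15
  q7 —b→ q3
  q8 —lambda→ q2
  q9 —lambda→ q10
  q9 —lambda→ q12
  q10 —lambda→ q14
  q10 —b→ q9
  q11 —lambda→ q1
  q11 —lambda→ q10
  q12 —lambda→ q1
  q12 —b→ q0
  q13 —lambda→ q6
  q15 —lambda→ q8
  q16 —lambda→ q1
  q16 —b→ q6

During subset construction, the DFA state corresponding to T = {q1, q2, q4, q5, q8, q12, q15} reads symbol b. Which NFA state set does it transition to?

{q0, q1, q2, q3, q4, q5, q6, q8, q12, q14, q15, q16}

q2 on b → {q4, q6}.
q5 on b → {q3, q4, q5}.
q12 on b → {q0}.
No b-transition from q1, q4, q8, q15.
Union after reading b: {q0, q3, q4, q5, q6}.
Now take the lambda-closure:
From q3 via lambda: add q16.
From q4 via lambda: add q12.
From q6 via lambda: add q14.
From q12 via lambda: add q1.
From q1 via lambda: add q15.
From q15 via lambda: add q8.
From q8 via lambda: add q2.
No new states can be added; the closed set is {q0, q1, q2, q3, q4, q5, q6, q8, q12, q14, q15, q16}.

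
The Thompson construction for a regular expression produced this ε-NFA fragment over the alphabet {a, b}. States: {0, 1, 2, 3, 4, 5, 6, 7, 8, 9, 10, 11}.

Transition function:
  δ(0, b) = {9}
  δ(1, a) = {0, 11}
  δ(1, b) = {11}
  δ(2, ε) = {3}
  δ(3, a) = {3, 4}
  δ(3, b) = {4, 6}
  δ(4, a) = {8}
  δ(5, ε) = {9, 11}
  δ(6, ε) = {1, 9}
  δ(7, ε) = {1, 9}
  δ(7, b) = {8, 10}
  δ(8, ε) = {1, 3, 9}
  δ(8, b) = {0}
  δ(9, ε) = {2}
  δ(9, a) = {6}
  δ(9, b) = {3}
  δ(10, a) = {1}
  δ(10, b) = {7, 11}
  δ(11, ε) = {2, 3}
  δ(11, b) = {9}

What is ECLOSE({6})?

{1, 2, 3, 6, 9}

Start with {6}.
From 6 via ε: add 1, 9.
From 9 via ε: add 2.
From 2 via ε: add 3.
No new states can be added; the closed set is {1, 2, 3, 6, 9}.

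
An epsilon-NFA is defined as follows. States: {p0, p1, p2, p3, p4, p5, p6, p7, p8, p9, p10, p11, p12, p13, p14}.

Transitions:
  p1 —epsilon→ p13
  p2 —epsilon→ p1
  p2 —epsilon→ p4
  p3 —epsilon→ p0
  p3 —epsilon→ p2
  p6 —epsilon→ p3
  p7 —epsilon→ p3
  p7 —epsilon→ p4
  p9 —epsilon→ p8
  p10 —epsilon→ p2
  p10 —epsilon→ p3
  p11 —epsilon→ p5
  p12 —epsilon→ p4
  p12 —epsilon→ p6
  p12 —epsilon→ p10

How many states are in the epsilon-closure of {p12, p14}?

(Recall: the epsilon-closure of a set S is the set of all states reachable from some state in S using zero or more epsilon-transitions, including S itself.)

Start with {p12, p14}.
From p12 via epsilon: add p4, p6, p10.
From p6 via epsilon: add p3.
From p10 via epsilon: add p2.
From p2 via epsilon: add p1.
From p3 via epsilon: add p0.
From p1 via epsilon: add p13.
epsilon-closure = {p0, p1, p2, p3, p4, p6, p10, p12, p13, p14}, which has 10 states.

10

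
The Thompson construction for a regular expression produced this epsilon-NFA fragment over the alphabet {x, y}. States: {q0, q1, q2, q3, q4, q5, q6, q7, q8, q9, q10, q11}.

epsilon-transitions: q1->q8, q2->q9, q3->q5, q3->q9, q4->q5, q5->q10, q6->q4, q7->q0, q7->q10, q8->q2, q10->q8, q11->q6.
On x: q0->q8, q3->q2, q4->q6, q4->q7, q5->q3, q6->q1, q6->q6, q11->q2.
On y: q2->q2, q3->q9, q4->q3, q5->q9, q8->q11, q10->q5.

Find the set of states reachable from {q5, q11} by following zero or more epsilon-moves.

{q2, q4, q5, q6, q8, q9, q10, q11}

Start with {q5, q11}.
From q5 via epsilon: add q10.
From q11 via epsilon: add q6.
From q6 via epsilon: add q4.
From q10 via epsilon: add q8.
From q8 via epsilon: add q2.
From q2 via epsilon: add q9.
No new states can be added; the closed set is {q2, q4, q5, q6, q8, q9, q10, q11}.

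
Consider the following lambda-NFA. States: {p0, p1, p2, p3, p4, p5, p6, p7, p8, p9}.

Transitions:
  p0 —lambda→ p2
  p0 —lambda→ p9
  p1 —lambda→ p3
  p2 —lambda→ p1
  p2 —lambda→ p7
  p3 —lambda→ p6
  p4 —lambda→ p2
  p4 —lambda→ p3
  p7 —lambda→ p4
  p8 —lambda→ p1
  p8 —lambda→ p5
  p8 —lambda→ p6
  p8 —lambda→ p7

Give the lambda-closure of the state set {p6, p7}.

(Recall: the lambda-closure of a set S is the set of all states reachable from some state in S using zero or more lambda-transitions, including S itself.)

{p1, p2, p3, p4, p6, p7}

Start with {p6, p7}.
From p7 via lambda: add p4.
From p4 via lambda: add p2, p3.
From p2 via lambda: add p1.
No new states can be added; the closed set is {p1, p2, p3, p4, p6, p7}.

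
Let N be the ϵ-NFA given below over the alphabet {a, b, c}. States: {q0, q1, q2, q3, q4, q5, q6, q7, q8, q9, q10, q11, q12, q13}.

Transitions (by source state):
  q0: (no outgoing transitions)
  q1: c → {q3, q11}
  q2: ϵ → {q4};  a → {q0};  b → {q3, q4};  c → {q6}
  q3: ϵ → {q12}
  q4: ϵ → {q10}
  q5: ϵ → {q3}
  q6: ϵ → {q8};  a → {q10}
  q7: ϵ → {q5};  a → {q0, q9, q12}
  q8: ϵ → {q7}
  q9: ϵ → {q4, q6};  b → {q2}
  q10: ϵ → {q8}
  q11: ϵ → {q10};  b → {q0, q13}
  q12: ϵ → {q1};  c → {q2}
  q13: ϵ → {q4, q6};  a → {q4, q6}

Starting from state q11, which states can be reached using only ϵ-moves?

Start with {q11}.
From q11 via ϵ: add q10.
From q10 via ϵ: add q8.
From q8 via ϵ: add q7.
From q7 via ϵ: add q5.
From q5 via ϵ: add q3.
From q3 via ϵ: add q12.
From q12 via ϵ: add q1.
No new states can be added; the closed set is {q1, q3, q5, q7, q8, q10, q11, q12}.

{q1, q3, q5, q7, q8, q10, q11, q12}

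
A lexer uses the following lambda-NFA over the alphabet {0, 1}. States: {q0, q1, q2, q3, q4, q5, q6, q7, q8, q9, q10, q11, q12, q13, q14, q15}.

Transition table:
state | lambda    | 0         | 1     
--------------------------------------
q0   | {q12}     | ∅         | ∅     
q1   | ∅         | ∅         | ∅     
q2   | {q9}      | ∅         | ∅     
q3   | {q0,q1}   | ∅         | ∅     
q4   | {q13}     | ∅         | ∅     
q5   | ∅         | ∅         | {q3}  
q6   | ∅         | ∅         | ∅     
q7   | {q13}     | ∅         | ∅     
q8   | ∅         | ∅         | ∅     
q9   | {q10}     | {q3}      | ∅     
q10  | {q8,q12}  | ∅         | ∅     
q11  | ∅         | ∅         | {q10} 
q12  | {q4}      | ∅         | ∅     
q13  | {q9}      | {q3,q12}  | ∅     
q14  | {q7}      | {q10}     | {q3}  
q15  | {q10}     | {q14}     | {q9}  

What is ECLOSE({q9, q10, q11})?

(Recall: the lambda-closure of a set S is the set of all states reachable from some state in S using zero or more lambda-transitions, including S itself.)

{q4, q8, q9, q10, q11, q12, q13}

Start with {q9, q10, q11}.
From q10 via lambda: add q8, q12.
From q12 via lambda: add q4.
From q4 via lambda: add q13.
No new states can be added; the closed set is {q4, q8, q9, q10, q11, q12, q13}.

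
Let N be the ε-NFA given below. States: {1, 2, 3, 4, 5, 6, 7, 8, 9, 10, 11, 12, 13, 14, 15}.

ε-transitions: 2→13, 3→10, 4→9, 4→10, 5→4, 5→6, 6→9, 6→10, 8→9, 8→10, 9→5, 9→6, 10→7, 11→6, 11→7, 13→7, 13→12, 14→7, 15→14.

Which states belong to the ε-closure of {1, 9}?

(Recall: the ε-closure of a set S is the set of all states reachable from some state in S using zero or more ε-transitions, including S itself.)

{1, 4, 5, 6, 7, 9, 10}

Start with {1, 9}.
From 9 via ε: add 5, 6.
From 5 via ε: add 4.
From 6 via ε: add 10.
From 10 via ε: add 7.
No new states can be added; the closed set is {1, 4, 5, 6, 7, 9, 10}.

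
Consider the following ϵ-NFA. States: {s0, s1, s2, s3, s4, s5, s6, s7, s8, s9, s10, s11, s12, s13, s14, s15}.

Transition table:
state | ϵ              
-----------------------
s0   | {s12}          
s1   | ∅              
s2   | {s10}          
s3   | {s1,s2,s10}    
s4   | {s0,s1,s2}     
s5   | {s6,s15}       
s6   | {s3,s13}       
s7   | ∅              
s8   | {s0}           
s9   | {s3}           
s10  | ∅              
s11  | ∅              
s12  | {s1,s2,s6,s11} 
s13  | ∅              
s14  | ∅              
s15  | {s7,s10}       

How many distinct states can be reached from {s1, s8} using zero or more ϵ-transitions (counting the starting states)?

Start with {s1, s8}.
From s8 via ϵ: add s0.
From s0 via ϵ: add s12.
From s12 via ϵ: add s2, s6, s11.
From s2 via ϵ: add s10.
From s6 via ϵ: add s3, s13.
ϵ-closure = {s0, s1, s2, s3, s6, s8, s10, s11, s12, s13}, which has 10 states.

10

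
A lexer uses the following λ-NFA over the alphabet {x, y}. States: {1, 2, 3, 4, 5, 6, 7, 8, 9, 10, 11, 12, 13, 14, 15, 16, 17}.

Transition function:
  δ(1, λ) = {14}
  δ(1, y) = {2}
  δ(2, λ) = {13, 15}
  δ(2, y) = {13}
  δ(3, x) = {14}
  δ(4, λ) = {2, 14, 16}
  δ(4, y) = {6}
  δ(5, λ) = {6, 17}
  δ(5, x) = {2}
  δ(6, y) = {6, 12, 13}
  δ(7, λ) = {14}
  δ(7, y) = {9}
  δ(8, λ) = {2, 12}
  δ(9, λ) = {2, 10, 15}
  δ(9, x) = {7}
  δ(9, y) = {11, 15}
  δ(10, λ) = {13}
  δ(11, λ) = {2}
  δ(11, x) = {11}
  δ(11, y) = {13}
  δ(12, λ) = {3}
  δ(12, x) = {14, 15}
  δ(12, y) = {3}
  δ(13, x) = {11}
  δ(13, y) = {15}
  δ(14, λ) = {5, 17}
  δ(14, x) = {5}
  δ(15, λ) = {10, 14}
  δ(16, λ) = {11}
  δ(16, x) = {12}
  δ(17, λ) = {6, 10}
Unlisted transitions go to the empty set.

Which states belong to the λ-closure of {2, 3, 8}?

{2, 3, 5, 6, 8, 10, 12, 13, 14, 15, 17}

Start with {2, 3, 8}.
From 2 via λ: add 13, 15.
From 8 via λ: add 12.
From 15 via λ: add 10, 14.
From 14 via λ: add 5, 17.
From 5 via λ: add 6.
No new states can be added; the closed set is {2, 3, 5, 6, 8, 10, 12, 13, 14, 15, 17}.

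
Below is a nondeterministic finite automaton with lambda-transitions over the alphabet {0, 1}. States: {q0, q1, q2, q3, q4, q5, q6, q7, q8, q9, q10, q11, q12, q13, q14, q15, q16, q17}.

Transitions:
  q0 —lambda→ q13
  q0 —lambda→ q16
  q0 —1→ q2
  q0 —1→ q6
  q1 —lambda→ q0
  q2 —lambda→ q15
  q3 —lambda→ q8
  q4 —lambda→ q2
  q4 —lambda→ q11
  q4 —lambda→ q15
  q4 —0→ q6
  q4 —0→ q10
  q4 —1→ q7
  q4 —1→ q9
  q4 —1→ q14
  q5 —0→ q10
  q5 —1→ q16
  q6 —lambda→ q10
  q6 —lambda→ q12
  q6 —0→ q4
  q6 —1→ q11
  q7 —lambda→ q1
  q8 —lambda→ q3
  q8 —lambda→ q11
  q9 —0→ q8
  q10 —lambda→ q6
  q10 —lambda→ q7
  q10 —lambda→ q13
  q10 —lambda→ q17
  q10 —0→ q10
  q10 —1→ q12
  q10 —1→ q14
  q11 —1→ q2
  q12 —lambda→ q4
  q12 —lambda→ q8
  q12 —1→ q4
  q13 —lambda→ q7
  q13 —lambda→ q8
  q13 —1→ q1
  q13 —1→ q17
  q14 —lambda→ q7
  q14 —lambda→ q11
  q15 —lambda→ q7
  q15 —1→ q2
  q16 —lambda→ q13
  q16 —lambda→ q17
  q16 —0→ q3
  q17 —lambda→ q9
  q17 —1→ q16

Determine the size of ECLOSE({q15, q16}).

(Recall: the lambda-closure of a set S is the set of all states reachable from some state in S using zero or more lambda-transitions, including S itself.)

Start with {q15, q16}.
From q15 via lambda: add q7.
From q16 via lambda: add q13, q17.
From q7 via lambda: add q1.
From q13 via lambda: add q8.
From q17 via lambda: add q9.
From q1 via lambda: add q0.
From q8 via lambda: add q3, q11.
lambda-closure = {q0, q1, q3, q7, q8, q9, q11, q13, q15, q16, q17}, which has 11 states.

11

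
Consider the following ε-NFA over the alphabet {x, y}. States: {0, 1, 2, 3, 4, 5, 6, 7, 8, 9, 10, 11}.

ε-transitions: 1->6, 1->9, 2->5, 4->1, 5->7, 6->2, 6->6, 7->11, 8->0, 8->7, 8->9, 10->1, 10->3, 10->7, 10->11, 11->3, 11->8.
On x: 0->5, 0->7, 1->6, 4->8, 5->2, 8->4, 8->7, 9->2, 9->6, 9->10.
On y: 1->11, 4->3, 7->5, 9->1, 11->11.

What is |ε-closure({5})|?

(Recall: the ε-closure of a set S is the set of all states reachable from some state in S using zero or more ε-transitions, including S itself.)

Start with {5}.
From 5 via ε: add 7.
From 7 via ε: add 11.
From 11 via ε: add 3, 8.
From 8 via ε: add 0, 9.
ε-closure = {0, 3, 5, 7, 8, 9, 11}, which has 7 states.

7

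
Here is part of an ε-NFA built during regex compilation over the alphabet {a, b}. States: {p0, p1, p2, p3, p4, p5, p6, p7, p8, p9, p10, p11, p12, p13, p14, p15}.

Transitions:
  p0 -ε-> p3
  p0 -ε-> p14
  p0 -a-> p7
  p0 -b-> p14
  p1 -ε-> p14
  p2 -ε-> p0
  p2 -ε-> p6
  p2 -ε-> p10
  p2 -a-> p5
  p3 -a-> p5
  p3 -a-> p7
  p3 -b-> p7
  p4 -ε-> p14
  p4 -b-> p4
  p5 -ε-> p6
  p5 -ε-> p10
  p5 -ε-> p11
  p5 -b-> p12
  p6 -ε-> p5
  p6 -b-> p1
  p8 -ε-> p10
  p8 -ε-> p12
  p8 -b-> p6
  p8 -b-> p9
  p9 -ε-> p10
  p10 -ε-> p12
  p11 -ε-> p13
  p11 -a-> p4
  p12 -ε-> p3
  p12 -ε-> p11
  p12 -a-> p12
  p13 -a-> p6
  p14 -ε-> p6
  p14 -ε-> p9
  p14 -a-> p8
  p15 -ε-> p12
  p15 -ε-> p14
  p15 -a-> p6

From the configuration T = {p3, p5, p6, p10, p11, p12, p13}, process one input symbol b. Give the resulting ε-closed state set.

{p1, p3, p5, p6, p7, p9, p10, p11, p12, p13, p14}

p3 on b → {p7}.
p5 on b → {p12}.
p6 on b → {p1}.
No b-transition from p10, p11, p12, p13.
Union after reading b: {p1, p7, p12}.
Now take the ε-closure:
From p1 via ε: add p14.
From p12 via ε: add p3, p11.
From p11 via ε: add p13.
From p14 via ε: add p6, p9.
From p6 via ε: add p5.
From p9 via ε: add p10.
No new states can be added; the closed set is {p1, p3, p5, p6, p7, p9, p10, p11, p12, p13, p14}.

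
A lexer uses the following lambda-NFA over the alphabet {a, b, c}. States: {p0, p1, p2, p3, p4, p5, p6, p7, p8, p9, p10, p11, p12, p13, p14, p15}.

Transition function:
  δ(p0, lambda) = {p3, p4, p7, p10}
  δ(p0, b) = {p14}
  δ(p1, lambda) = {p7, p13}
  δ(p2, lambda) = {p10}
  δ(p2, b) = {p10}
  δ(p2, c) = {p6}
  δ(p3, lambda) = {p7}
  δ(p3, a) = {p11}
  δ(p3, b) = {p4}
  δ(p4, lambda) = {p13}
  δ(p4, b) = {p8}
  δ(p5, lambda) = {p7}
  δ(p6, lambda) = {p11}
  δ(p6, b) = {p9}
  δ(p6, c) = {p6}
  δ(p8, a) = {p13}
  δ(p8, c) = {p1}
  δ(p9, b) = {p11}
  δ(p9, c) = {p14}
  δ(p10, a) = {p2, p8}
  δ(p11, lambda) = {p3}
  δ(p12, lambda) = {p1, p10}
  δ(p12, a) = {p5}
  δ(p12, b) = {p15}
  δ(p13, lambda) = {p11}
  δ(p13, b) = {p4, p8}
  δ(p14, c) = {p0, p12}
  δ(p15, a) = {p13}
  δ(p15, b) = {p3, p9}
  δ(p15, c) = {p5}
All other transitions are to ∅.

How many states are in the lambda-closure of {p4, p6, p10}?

7

Start with {p4, p6, p10}.
From p4 via lambda: add p13.
From p6 via lambda: add p11.
From p11 via lambda: add p3.
From p3 via lambda: add p7.
lambda-closure = {p3, p4, p6, p7, p10, p11, p13}, which has 7 states.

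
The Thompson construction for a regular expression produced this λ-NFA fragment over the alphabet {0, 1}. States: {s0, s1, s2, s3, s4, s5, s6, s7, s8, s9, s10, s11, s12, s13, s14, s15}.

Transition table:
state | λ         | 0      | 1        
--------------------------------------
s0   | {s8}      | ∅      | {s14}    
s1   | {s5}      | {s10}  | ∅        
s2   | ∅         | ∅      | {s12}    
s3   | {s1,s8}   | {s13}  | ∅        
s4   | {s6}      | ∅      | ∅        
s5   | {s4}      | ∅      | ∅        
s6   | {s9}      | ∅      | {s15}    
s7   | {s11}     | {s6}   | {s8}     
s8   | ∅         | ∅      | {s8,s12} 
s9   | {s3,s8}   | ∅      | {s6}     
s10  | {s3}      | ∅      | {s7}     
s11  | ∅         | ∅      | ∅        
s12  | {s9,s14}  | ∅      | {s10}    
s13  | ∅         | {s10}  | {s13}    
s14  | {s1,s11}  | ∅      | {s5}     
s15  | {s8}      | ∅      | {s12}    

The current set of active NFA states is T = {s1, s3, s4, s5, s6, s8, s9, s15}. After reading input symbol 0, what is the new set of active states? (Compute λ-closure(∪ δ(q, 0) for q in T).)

{s1, s3, s4, s5, s6, s8, s9, s10, s13}

s1 on 0 → {s10}.
s3 on 0 → {s13}.
No 0-transition from s4, s5, s6, s8, s9, s15.
Union after reading 0: {s10, s13}.
Now take the λ-closure:
From s10 via λ: add s3.
From s3 via λ: add s1, s8.
From s1 via λ: add s5.
From s5 via λ: add s4.
From s4 via λ: add s6.
From s6 via λ: add s9.
No new states can be added; the closed set is {s1, s3, s4, s5, s6, s8, s9, s10, s13}.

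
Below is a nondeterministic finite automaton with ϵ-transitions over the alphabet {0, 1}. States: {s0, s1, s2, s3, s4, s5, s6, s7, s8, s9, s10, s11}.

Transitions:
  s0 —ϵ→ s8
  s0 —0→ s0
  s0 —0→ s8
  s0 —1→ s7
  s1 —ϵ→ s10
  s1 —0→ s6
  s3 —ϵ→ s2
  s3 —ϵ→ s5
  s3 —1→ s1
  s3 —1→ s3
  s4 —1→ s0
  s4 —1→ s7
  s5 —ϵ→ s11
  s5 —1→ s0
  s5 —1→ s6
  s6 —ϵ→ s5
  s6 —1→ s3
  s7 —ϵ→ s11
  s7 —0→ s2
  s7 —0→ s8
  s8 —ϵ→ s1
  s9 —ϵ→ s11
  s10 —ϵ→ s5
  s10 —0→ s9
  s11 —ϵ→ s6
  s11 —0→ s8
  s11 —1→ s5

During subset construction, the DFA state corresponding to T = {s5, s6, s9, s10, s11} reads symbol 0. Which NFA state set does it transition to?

{s1, s5, s6, s8, s9, s10, s11}

s10 on 0 → {s9}.
s11 on 0 → {s8}.
No 0-transition from s5, s6, s9.
Union after reading 0: {s8, s9}.
Now take the ϵ-closure:
From s8 via ϵ: add s1.
From s9 via ϵ: add s11.
From s1 via ϵ: add s10.
From s11 via ϵ: add s6.
From s6 via ϵ: add s5.
No new states can be added; the closed set is {s1, s5, s6, s8, s9, s10, s11}.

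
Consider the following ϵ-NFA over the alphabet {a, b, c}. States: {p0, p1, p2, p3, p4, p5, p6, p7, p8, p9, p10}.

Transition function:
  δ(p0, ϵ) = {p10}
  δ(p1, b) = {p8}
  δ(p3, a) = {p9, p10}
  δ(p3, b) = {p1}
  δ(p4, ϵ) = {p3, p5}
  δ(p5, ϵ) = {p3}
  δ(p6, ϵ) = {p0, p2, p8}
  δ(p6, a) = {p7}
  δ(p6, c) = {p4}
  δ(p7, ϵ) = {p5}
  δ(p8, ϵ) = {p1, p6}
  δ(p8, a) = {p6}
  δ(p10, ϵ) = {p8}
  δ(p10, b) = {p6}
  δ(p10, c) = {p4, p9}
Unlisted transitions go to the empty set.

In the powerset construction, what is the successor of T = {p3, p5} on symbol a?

{p0, p1, p2, p6, p8, p9, p10}

p3 on a → {p9, p10}.
No a-transition from p5.
Union after reading a: {p9, p10}.
Now take the ϵ-closure:
From p10 via ϵ: add p8.
From p8 via ϵ: add p1, p6.
From p6 via ϵ: add p0, p2.
No new states can be added; the closed set is {p0, p1, p2, p6, p8, p9, p10}.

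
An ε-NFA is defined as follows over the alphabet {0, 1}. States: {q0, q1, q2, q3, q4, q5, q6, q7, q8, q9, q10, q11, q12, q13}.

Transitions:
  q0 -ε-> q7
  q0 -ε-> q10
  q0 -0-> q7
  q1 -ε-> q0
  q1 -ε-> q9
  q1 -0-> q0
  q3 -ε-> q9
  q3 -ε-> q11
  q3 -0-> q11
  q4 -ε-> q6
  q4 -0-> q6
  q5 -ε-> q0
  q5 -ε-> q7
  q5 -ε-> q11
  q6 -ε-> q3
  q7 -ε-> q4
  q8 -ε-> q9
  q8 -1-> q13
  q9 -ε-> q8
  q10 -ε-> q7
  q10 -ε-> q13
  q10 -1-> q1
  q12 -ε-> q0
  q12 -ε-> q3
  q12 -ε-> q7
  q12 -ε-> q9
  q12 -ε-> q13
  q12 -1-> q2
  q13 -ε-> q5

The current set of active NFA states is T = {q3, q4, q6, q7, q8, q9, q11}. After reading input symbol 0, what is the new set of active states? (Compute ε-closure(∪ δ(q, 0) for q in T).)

q3 on 0 → {q11}.
q4 on 0 → {q6}.
No 0-transition from q6, q7, q8, q9, q11.
Union after reading 0: {q6, q11}.
Now take the ε-closure:
From q6 via ε: add q3.
From q3 via ε: add q9.
From q9 via ε: add q8.
No new states can be added; the closed set is {q3, q6, q8, q9, q11}.

{q3, q6, q8, q9, q11}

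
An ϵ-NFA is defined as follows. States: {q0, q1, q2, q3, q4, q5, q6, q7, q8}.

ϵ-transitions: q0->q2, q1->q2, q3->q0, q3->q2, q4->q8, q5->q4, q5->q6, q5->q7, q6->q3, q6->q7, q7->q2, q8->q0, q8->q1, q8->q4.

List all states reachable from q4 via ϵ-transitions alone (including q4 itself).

{q0, q1, q2, q4, q8}

Start with {q4}.
From q4 via ϵ: add q8.
From q8 via ϵ: add q0, q1.
From q0 via ϵ: add q2.
No new states can be added; the closed set is {q0, q1, q2, q4, q8}.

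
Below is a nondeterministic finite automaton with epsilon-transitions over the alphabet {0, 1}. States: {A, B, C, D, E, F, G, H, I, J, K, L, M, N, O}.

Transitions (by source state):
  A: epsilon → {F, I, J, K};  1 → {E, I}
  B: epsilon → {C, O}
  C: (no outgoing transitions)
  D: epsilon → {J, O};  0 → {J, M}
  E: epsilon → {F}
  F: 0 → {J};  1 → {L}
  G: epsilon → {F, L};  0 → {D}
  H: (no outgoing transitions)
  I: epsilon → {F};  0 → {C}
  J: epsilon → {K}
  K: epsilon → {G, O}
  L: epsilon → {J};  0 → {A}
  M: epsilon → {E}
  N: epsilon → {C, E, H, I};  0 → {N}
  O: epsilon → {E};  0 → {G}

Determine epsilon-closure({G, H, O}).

Start with {G, H, O}.
From G via epsilon: add F, L.
From O via epsilon: add E.
From L via epsilon: add J.
From J via epsilon: add K.
No new states can be added; the closed set is {E, F, G, H, J, K, L, O}.

{E, F, G, H, J, K, L, O}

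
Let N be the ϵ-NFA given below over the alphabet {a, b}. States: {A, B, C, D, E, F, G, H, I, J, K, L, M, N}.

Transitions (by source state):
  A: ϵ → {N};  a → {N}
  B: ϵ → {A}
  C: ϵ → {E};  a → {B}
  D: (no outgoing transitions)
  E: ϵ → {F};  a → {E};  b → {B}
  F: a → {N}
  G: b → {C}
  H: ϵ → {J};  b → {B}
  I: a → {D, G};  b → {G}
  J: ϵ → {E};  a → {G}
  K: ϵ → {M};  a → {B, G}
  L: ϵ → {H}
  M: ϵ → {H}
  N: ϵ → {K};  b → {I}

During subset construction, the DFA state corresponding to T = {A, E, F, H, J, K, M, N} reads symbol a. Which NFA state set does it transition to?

A on a → {N}.
E on a → {E}.
F on a → {N}.
J on a → {G}.
K on a → {B, G}.
No a-transition from H, M, N.
Union after reading a: {B, E, G, N}.
Now take the ϵ-closure:
From B via ϵ: add A.
From E via ϵ: add F.
From N via ϵ: add K.
From K via ϵ: add M.
From M via ϵ: add H.
From H via ϵ: add J.
No new states can be added; the closed set is {A, B, E, F, G, H, J, K, M, N}.

{A, B, E, F, G, H, J, K, M, N}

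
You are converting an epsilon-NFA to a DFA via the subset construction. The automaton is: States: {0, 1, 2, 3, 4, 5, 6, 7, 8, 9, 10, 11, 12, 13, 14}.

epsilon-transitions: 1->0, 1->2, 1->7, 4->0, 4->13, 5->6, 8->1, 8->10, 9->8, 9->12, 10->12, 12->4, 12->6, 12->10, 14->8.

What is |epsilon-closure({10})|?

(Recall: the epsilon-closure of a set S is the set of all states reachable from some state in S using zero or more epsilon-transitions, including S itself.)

Start with {10}.
From 10 via epsilon: add 12.
From 12 via epsilon: add 4, 6.
From 4 via epsilon: add 0, 13.
epsilon-closure = {0, 4, 6, 10, 12, 13}, which has 6 states.

6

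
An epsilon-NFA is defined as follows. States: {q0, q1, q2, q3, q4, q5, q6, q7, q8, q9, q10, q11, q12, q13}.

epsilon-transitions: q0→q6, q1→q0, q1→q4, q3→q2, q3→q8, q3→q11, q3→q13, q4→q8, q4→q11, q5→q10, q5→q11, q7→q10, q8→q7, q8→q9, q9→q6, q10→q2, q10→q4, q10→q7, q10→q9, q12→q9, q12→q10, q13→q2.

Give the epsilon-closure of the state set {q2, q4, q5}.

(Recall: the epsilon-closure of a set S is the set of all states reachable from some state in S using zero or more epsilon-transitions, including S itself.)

{q2, q4, q5, q6, q7, q8, q9, q10, q11}

Start with {q2, q4, q5}.
From q4 via epsilon: add q8, q11.
From q5 via epsilon: add q10.
From q8 via epsilon: add q7, q9.
From q9 via epsilon: add q6.
No new states can be added; the closed set is {q2, q4, q5, q6, q7, q8, q9, q10, q11}.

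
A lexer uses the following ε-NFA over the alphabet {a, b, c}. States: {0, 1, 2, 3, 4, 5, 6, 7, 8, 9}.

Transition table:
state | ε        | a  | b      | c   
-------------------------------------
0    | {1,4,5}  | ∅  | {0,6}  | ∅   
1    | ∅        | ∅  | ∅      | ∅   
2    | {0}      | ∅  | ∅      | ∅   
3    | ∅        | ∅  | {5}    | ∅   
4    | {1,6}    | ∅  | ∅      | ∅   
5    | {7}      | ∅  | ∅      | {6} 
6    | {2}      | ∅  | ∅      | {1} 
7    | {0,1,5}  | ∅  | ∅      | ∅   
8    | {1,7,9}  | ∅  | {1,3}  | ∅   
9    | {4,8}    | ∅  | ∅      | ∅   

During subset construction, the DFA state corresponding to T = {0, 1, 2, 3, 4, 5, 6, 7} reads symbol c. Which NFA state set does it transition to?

5 on c → {6}.
6 on c → {1}.
No c-transition from 0, 1, 2, 3, 4, 7.
Union after reading c: {1, 6}.
Now take the ε-closure:
From 6 via ε: add 2.
From 2 via ε: add 0.
From 0 via ε: add 4, 5.
From 5 via ε: add 7.
No new states can be added; the closed set is {0, 1, 2, 4, 5, 6, 7}.

{0, 1, 2, 4, 5, 6, 7}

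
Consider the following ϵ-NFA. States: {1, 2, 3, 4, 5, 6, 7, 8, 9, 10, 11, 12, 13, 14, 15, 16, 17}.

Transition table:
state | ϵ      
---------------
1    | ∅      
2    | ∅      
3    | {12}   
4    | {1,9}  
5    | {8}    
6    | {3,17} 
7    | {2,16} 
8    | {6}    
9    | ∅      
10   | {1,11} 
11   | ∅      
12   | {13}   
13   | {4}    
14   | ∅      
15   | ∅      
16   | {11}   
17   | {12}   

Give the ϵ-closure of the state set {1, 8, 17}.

Start with {1, 8, 17}.
From 8 via ϵ: add 6.
From 17 via ϵ: add 12.
From 6 via ϵ: add 3.
From 12 via ϵ: add 13.
From 13 via ϵ: add 4.
From 4 via ϵ: add 9.
No new states can be added; the closed set is {1, 3, 4, 6, 8, 9, 12, 13, 17}.

{1, 3, 4, 6, 8, 9, 12, 13, 17}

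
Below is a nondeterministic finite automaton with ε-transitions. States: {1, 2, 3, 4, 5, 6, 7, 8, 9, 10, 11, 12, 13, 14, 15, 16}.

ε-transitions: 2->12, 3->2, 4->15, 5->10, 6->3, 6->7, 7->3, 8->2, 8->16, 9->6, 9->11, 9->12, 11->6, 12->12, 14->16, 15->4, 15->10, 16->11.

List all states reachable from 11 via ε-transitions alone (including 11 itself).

Start with {11}.
From 11 via ε: add 6.
From 6 via ε: add 3, 7.
From 3 via ε: add 2.
From 2 via ε: add 12.
No new states can be added; the closed set is {2, 3, 6, 7, 11, 12}.

{2, 3, 6, 7, 11, 12}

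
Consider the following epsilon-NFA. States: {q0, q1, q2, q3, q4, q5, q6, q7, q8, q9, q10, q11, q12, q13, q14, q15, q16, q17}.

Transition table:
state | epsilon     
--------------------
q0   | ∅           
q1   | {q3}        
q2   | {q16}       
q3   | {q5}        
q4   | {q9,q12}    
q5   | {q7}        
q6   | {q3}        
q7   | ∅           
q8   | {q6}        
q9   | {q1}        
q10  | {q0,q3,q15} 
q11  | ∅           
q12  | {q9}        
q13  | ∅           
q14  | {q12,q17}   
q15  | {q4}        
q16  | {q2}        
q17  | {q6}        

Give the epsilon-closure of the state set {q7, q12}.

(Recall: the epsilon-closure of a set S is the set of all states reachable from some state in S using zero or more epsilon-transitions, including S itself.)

Start with {q7, q12}.
From q12 via epsilon: add q9.
From q9 via epsilon: add q1.
From q1 via epsilon: add q3.
From q3 via epsilon: add q5.
No new states can be added; the closed set is {q1, q3, q5, q7, q9, q12}.

{q1, q3, q5, q7, q9, q12}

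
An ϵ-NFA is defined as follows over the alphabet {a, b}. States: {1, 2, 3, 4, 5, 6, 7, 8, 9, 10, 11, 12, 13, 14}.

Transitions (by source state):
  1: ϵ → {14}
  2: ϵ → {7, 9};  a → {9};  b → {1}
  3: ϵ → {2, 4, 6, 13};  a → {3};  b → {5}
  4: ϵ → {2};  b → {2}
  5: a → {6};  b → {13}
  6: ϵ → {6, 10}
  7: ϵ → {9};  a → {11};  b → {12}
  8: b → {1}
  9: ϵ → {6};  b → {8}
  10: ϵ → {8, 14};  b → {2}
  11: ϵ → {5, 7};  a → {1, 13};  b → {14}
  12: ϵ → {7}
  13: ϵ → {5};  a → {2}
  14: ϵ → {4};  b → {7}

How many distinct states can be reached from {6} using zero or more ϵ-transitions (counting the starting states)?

Start with {6}.
From 6 via ϵ: add 10.
From 10 via ϵ: add 8, 14.
From 14 via ϵ: add 4.
From 4 via ϵ: add 2.
From 2 via ϵ: add 7, 9.
ϵ-closure = {2, 4, 6, 7, 8, 9, 10, 14}, which has 8 states.

8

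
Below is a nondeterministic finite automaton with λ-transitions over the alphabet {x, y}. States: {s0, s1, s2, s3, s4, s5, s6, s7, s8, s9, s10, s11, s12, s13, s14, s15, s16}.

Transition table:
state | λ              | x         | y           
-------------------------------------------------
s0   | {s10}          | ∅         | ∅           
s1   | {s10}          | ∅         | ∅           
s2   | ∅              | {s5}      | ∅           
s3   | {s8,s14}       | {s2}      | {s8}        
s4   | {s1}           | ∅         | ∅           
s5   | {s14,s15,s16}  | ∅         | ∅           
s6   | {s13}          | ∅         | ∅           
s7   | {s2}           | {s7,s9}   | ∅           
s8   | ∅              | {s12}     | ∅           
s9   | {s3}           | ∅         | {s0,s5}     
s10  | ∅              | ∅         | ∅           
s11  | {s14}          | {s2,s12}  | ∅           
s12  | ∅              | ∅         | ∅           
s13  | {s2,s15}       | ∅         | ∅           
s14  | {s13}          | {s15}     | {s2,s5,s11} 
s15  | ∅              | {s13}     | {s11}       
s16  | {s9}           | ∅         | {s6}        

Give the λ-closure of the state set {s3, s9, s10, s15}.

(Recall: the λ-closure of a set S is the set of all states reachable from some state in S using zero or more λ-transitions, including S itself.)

Start with {s3, s9, s10, s15}.
From s3 via λ: add s8, s14.
From s14 via λ: add s13.
From s13 via λ: add s2.
No new states can be added; the closed set is {s2, s3, s8, s9, s10, s13, s14, s15}.

{s2, s3, s8, s9, s10, s13, s14, s15}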